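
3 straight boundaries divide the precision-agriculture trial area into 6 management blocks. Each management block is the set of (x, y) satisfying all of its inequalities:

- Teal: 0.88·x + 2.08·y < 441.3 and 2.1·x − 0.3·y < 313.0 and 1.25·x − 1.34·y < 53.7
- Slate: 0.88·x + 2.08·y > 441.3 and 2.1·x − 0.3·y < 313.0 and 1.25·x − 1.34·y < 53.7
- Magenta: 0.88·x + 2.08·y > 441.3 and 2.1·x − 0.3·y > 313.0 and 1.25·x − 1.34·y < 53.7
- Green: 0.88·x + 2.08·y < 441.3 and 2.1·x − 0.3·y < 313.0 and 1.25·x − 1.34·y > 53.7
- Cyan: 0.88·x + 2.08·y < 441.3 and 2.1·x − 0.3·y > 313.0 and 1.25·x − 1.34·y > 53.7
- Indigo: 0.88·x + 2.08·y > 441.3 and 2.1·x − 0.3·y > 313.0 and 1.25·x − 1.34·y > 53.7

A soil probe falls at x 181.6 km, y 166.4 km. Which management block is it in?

Magenta

0.88·181.6 + 2.08·166.4 = 505.920, which is > 441.3
2.1·181.6 − 0.3·166.4 = 331.440, which is > 313.0
1.25·181.6 − 1.34·166.4 = 4.024, which is < 53.7
This sign pattern matches Magenta.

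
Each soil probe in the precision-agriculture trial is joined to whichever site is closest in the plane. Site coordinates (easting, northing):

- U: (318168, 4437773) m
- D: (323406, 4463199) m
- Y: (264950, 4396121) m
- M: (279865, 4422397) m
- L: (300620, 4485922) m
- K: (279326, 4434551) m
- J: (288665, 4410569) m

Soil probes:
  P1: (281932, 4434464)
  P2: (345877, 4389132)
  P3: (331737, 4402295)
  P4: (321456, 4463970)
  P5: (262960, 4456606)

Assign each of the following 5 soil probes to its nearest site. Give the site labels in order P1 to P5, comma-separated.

K, U, U, D, K

P1 → K (d²=6798805.00)
P2 → U (d²=3133735562.00)
P3 → U (d²=1442806245.00)
P4 → D (d²=4396941.00)
P5 → K (d²=754268981.00)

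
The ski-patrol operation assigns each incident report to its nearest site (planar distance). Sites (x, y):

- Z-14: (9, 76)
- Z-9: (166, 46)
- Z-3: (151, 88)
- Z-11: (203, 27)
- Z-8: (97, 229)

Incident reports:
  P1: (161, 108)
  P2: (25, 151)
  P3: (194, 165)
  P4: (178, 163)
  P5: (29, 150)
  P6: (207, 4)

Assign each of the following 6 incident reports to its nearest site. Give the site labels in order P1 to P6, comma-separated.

Z-3, Z-14, Z-3, Z-3, Z-14, Z-11

P1 → Z-3 (d²=500.00)
P2 → Z-14 (d²=5881.00)
P3 → Z-3 (d²=7778.00)
P4 → Z-3 (d²=6354.00)
P5 → Z-14 (d²=5876.00)
P6 → Z-11 (d²=545.00)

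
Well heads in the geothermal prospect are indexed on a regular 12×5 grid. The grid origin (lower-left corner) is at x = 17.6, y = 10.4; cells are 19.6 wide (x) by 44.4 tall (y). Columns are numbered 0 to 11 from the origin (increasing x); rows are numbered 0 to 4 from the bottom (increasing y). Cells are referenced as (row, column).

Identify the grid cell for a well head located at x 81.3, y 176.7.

Column index: ⌊(81.3 − 17.6) / 19.6⌋ = ⌊3.250⌋ = 3
Row offset from origin: ⌊(176.7 − 10.4) / 44.4⌋ = ⌊3.745⌋ = 3 → row 3

(3, 3)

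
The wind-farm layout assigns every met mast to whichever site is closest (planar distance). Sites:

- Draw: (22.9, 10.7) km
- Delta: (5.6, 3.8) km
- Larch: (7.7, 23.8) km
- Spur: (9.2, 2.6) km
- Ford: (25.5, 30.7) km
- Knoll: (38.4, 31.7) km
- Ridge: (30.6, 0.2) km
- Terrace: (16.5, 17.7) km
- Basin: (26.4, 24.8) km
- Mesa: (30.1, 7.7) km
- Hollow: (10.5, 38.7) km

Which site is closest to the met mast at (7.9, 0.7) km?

Spur

Squared distances to each site:
Draw: 325.000; Delta: 14.900; Larch: 533.650; Spur: 5.300; Ford: 1209.760; Knoll: 1891.250; Ridge: 515.540; Terrace: 362.960; Basin: 923.060; Mesa: 541.840; Hollow: 1450.760.
Minimum at Spur.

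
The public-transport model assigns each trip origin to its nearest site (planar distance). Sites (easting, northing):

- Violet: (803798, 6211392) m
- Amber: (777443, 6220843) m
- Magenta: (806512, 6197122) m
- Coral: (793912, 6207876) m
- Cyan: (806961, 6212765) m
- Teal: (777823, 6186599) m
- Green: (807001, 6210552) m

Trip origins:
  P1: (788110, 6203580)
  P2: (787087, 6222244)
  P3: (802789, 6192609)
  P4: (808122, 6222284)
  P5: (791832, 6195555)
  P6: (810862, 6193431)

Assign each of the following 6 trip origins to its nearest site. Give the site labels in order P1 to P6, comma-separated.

Coral, Amber, Magenta, Cyan, Coral, Magenta

P1 → Coral (d²=52118820.00)
P2 → Amber (d²=94969537.00)
P3 → Magenta (d²=34227898.00)
P4 → Cyan (d²=91959282.00)
P5 → Coral (d²=156133441.00)
P6 → Magenta (d²=32545981.00)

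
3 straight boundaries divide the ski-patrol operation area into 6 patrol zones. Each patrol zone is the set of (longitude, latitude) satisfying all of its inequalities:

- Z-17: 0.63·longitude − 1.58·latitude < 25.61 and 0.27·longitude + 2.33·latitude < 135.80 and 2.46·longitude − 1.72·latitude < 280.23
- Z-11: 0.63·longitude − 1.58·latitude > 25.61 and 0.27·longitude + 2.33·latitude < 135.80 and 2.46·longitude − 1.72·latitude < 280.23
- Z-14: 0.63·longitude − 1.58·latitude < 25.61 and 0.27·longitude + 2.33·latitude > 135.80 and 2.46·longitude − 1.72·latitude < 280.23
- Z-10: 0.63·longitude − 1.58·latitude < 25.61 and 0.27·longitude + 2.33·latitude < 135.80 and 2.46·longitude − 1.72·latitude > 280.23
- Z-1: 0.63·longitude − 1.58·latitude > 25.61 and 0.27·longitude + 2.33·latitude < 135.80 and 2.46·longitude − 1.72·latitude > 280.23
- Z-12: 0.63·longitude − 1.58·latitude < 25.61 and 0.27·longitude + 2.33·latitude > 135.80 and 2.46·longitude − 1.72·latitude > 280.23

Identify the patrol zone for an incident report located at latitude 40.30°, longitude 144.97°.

Z-1

0.63·144.97 − 1.58·40.30 = 27.657, which is > 25.61
0.27·144.97 + 2.33·40.30 = 133.041, which is < 135.80
2.46·144.97 − 1.72·40.30 = 287.310, which is > 280.23
This sign pattern matches Z-1.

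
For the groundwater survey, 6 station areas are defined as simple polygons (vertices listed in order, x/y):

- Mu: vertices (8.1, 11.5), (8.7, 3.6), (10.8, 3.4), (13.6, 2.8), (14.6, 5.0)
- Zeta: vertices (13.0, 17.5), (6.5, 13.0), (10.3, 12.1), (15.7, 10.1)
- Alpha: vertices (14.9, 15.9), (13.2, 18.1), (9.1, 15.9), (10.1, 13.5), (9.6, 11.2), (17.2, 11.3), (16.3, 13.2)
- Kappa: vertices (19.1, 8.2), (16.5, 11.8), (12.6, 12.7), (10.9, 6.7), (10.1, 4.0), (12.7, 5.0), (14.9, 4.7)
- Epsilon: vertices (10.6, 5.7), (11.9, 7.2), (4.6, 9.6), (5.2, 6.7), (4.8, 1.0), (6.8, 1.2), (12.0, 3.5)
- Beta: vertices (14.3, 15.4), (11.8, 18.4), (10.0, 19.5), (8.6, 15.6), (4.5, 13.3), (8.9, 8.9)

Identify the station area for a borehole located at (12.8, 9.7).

Cast a ray rightward from (12.8, 9.7). For each polygon, the edges (by vertex number in listed order) whose endpoints lie on opposite sides of y = 9.7, where each meets that height, and whether that is right or left of the point:
Mu: 1–2 at x≈8.24 (left), 5–1 at x≈9.90 (left) → 0 crossings.
Zeta: no edge straddles that height → 0 crossings.
Alpha: no edge straddles that height → 0 crossings.
Kappa: 1–2 at x≈18.02 (right), 3–4 at x≈11.75 (left) → 1 crossing.
Epsilon: no edge straddles that height → 0 crossings.
Beta: 5–6 at x≈8.10 (left), 6–1 at x≈9.56 (left) → 0 crossings.
Only Kappa has an odd count, so the point is inside Kappa.

Kappa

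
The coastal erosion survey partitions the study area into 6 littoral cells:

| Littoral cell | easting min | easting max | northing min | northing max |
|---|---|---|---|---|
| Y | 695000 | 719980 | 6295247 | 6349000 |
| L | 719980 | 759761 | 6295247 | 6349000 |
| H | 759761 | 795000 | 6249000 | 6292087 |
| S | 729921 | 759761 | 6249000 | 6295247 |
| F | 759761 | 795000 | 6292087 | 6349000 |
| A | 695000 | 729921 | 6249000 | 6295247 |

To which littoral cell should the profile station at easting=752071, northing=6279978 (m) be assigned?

S

The point has easting = 752071 and northing = 6279978.
Only S satisfies 729921 ≤ easting ≤ 759761 and 6249000 ≤ northing ≤ 6295247.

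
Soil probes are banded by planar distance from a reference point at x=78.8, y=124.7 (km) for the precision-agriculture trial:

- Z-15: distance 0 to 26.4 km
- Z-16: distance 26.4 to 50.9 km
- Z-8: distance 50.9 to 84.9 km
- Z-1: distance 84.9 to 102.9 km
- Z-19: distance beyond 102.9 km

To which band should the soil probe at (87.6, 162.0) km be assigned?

Distance = √((87.6−78.8)² + (162.0−124.7)²) = √(77.440 + 1391.290) = 38.324 km.
26.4 ≤ 38.324 < 50.9 → Z-16.

Z-16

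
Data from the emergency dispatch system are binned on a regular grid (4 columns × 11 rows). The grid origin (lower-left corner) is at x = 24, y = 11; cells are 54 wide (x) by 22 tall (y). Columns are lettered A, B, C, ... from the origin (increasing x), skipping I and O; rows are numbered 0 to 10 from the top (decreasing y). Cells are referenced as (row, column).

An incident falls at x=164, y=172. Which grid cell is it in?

Column index: ⌊(164 − 24) / 54⌋ = ⌊2.593⌋ = 2 → column C
Row offset from origin: ⌊(172 − 11) / 22⌋ = ⌊7.318⌋ = 7 → row 3 (counted from top)

(3, C)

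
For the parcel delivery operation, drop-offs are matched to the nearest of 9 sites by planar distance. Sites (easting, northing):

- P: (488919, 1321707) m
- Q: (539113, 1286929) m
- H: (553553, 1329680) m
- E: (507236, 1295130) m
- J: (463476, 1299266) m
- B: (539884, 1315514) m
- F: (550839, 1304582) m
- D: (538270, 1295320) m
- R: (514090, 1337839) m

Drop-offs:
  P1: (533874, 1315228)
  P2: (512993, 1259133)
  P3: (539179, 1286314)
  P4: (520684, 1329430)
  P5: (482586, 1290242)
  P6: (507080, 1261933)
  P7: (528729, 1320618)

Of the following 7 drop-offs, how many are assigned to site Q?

P1 → B
P2 → E
P3 → Q
P4 → R
P5 → J
P6 → E
P7 → B
1 of the 7 goes to Q.

1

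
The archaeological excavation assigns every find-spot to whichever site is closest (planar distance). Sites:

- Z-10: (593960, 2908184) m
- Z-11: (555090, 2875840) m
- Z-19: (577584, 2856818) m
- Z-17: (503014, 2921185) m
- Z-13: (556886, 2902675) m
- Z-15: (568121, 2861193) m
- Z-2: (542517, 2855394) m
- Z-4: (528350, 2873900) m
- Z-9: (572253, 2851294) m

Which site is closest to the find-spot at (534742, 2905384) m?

Z-13

Squared distances to each site:
Z-10: 3514611524.000; Z-11: 1286889040.000; Z-19: 4194093320.000; Z-17: 1256337585.000; Z-13: 497695417.000; Z-15: 3067002122.000; Z-2: 2559450725.000; Z-4: 1032099920.000; Z-9: 4332803221.000.
Minimum at Z-13.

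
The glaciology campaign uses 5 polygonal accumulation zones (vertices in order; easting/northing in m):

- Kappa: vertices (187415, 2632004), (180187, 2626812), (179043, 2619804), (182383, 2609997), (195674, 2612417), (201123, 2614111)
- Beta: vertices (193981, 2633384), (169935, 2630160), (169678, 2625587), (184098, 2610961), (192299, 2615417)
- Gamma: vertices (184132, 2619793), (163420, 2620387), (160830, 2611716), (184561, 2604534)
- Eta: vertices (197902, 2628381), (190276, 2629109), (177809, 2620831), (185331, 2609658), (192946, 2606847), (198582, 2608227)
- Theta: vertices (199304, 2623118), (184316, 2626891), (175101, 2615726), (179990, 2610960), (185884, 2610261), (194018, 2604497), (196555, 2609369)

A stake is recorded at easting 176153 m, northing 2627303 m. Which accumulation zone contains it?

Cast a ray rightward from (176153, 2627303). For each polygon, the edges (by vertex number in listed order) whose endpoints lie on opposite sides of northing = 2627303, where each meets that height, and whether that is right or left of the point:
Kappa: 1–2 at easting≈180870.5 (right), 6–1 at easting≈191016.5 (right) → 2 crossings.
Beta: 2–3 at easting≈169774.4 (left), 5–1 at easting≈193411.7 (right) → 1 crossing.
Gamma: no edge straddles that height → 0 crossings.
Eta: 2–3 at easting≈187556.1 (right), 6–1 at easting≈197938.4 (right) → 2 crossings.
Theta: no edge straddles that height → 0 crossings.
Only Beta has an odd count, so the point is inside Beta.

Beta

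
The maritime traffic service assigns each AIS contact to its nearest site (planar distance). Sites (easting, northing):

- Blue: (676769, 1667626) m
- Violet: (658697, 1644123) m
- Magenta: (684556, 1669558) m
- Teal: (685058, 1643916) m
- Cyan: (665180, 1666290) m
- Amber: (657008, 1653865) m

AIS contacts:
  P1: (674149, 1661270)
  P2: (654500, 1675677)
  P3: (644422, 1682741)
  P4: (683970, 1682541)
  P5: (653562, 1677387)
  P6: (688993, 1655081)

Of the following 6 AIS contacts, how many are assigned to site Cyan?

P1 → Blue
P2 → Cyan
P3 → Cyan
P4 → Magenta
P5 → Cyan
P6 → Teal
3 of the 6 go to Cyan.

3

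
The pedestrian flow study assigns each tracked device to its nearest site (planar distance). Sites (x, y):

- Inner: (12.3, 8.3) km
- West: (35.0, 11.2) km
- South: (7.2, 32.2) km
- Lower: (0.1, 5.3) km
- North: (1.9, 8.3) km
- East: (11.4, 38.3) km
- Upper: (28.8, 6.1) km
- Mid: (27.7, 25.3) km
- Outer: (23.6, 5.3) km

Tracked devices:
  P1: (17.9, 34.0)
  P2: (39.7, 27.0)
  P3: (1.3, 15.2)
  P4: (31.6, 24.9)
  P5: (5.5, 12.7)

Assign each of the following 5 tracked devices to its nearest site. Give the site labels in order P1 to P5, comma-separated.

East, Mid, North, Mid, North

P1 → East (d²=60.74)
P2 → Mid (d²=146.89)
P3 → North (d²=47.97)
P4 → Mid (d²=15.37)
P5 → North (d²=32.32)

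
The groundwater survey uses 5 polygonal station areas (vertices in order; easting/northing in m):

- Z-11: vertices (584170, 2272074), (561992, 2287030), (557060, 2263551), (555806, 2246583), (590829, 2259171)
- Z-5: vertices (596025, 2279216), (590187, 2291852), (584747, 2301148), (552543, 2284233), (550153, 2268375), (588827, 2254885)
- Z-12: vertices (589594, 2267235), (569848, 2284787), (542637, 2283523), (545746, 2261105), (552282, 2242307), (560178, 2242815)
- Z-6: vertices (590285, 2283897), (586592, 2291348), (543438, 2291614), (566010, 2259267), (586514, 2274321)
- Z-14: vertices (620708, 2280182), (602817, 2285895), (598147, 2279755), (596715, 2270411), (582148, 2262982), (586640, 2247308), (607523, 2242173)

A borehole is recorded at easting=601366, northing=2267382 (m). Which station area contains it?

Cast a ray rightward from (601366, 2267382). For each polygon, the edges (by vertex number in listed order) whose endpoints lie on opposite sides of northing = 2267382, where each meets that height, and whether that is right or left of the point:
Z-11: 2–3 at easting≈557864.7 (left), 5–1 at easting≈586591.5 (left) → 0 crossings.
Z-5: 5–6 at easting≈552999.8 (left), 6–1 at easting≈592524.1 (left) → 0 crossings.
Z-12: 1–2 at easting≈589428.6 (left), 3–4 at easting≈544875.5 (left) → 0 crossings.
Z-6: 3–4 at easting≈560347.3 (left), 4–5 at easting≈577062.9 (left) → 0 crossings.
Z-14: 4–5 at easting≈590775.6 (left), 7–1 at easting≈616267.8 (right) → 1 crossing.
Only Z-14 has an odd count, so the point is inside Z-14.

Z-14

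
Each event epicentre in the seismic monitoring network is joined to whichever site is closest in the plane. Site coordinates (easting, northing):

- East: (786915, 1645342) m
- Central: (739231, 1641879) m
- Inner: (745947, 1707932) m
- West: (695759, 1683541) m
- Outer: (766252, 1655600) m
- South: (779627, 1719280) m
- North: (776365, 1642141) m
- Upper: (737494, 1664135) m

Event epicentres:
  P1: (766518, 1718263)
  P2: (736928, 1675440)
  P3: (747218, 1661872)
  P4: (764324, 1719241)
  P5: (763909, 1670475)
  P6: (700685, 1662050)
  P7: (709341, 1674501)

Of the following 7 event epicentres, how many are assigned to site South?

2

P1 → South
P2 → Upper
P3 → Upper
P4 → South
P5 → Outer
P6 → West
P7 → West
2 of the 7 go to South.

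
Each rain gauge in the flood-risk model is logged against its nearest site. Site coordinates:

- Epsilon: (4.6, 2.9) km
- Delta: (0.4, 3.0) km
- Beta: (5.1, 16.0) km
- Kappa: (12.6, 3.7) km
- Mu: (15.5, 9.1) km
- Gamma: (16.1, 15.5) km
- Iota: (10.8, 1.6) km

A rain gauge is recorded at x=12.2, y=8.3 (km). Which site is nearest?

Mu

Squared distances to each site:
Epsilon: 86.920; Delta: 167.330; Beta: 109.700; Kappa: 21.320; Mu: 11.530; Gamma: 67.050; Iota: 46.850.
Minimum at Mu.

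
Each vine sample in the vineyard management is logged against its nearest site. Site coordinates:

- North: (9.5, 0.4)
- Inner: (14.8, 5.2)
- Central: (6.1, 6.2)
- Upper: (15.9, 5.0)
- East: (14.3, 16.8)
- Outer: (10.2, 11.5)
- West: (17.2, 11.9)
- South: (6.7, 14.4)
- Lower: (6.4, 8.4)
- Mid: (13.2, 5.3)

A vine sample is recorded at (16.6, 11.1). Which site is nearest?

West

Squared distances to each site:
North: 164.900; Inner: 38.050; Central: 134.260; Upper: 37.700; East: 37.780; Outer: 41.120; West: 1.000; South: 108.900; Lower: 111.330; Mid: 45.200.
Minimum at West.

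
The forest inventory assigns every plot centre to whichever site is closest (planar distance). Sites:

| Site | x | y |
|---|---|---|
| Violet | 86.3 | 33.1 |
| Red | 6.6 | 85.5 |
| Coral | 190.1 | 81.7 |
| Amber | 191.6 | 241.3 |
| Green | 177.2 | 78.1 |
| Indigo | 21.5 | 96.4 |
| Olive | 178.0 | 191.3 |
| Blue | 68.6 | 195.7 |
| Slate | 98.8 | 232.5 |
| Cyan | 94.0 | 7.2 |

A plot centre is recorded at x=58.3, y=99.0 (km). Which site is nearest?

Indigo

Squared distances to each site:
Violet: 5126.810; Red: 2855.140; Coral: 17670.530; Amber: 38018.180; Green: 14574.020; Indigo: 1361.000; Olive: 22847.380; Blue: 9456.980; Slate: 19462.500; Cyan: 9701.730.
Minimum at Indigo.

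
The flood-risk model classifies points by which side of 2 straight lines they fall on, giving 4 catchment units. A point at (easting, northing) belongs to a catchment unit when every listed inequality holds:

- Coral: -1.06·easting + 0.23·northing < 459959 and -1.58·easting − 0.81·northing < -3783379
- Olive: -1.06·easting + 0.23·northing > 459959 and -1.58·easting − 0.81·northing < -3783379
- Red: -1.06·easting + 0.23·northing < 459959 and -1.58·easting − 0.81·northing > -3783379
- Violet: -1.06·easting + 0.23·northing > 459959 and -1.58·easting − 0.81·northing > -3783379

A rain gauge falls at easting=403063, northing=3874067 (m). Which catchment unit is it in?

Violet

-1.06·403063 + 0.23·3874067 = 463788.630, which is > 459959
-1.58·403063 − 0.81·3874067 = -3774833.810, which is > -3783379
This sign pattern matches Violet.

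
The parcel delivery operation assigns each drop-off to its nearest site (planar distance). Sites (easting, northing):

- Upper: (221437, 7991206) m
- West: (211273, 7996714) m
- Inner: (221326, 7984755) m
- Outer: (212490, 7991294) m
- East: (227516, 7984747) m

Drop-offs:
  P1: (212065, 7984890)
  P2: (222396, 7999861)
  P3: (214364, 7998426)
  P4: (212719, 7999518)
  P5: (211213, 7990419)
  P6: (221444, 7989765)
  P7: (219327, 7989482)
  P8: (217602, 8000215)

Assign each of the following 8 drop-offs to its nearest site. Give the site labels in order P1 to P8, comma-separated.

P1 → Outer (d²=41191841.00)
P2 → Upper (d²=75828706.00)
P3 → West (d²=12485225.00)
P4 → West (d²=9953332.00)
P5 → Outer (d²=2396354.00)
P6 → Upper (d²=2076530.00)
P7 → Upper (d²=7424276.00)
P8 → West (d²=52313242.00)

Outer, Upper, West, West, Outer, Upper, Upper, West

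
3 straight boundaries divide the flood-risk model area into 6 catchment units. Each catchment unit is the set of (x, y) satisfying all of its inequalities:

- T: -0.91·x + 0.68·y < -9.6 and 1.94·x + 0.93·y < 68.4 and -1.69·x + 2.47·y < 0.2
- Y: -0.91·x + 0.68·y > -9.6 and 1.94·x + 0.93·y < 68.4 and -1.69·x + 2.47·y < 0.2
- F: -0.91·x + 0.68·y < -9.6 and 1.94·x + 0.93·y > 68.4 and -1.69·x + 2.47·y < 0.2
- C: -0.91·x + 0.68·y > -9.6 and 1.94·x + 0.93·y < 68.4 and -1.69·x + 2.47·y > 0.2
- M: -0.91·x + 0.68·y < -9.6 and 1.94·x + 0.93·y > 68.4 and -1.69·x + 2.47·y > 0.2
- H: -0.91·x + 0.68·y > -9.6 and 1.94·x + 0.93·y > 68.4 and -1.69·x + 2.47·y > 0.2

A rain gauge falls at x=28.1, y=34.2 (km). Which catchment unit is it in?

-0.91·28.1 + 0.68·34.2 = -2.315, which is > -9.6
1.94·28.1 + 0.93·34.2 = 86.320, which is > 68.4
-1.69·28.1 + 2.47·34.2 = 36.985, which is > 0.2
This sign pattern matches H.

H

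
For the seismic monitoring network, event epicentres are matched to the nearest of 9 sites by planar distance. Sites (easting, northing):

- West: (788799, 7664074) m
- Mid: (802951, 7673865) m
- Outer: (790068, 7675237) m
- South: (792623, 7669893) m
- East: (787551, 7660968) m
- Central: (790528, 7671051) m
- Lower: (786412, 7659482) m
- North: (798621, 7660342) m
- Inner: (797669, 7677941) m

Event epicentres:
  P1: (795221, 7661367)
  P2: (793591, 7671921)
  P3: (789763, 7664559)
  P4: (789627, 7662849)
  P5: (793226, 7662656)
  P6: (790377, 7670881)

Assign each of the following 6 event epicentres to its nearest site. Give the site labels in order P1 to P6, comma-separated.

North, South, West, West, West, Central

P1 → North (d²=12610625.00)
P2 → South (d²=5049808.00)
P3 → West (d²=1164521.00)
P4 → West (d²=2186209.00)
P5 → West (d²=21609053.00)
P6 → Central (d²=51701.00)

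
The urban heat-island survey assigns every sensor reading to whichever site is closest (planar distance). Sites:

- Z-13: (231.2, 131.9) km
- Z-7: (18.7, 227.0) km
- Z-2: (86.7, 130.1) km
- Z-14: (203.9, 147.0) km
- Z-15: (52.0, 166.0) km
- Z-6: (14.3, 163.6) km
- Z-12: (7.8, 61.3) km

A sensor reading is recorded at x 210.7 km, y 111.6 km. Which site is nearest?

Z-13

Squared distances to each site:
Z-13: 832.340; Z-7: 50181.160; Z-2: 15718.250; Z-14: 1299.400; Z-15: 28145.050; Z-6: 41276.960; Z-12: 43698.500.
Minimum at Z-13.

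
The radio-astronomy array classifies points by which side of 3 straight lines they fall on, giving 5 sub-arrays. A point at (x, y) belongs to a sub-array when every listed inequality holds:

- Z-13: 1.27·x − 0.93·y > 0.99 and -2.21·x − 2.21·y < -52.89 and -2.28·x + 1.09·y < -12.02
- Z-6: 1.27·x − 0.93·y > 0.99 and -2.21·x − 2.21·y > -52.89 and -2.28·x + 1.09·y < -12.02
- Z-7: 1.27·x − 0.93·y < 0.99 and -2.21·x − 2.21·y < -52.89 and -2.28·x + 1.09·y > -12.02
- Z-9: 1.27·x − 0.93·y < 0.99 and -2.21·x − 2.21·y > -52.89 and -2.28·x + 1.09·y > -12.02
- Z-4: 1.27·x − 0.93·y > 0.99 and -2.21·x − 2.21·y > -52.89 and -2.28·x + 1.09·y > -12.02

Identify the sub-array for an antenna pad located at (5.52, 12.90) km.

1.27·5.52 − 0.93·12.90 = -4.987, which is < 0.99
-2.21·5.52 − 2.21·12.90 = -40.708, which is > -52.89
-2.28·5.52 + 1.09·12.90 = 1.475, which is > -12.02
This sign pattern matches Z-9.

Z-9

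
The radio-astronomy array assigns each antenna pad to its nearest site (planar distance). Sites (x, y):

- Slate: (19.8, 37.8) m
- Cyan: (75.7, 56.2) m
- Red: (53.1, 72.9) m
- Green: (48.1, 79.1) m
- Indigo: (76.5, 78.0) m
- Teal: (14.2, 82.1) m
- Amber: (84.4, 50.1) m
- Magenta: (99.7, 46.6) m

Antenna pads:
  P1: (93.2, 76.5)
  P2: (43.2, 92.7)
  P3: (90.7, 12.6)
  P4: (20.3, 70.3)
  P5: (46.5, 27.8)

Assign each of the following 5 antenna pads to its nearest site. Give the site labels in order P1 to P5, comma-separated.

P1 → Indigo (d²=281.14)
P2 → Green (d²=208.97)
P3 → Magenta (d²=1237.00)
P4 → Teal (d²=176.45)
P5 → Slate (d²=812.89)

Indigo, Green, Magenta, Teal, Slate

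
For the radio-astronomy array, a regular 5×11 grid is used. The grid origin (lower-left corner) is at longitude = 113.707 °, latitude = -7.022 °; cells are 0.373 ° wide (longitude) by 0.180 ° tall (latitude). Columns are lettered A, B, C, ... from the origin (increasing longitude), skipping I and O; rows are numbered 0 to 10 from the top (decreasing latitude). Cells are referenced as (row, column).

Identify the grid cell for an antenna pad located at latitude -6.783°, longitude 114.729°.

Column index: ⌊(114.729 − 113.707) / 0.373⌋ = ⌊2.740⌋ = 2 → column C
Row offset from origin: ⌊(-6.783 − -7.022) / 0.180⌋ = ⌊1.328⌋ = 1 → row 9 (counted from top)

(9, C)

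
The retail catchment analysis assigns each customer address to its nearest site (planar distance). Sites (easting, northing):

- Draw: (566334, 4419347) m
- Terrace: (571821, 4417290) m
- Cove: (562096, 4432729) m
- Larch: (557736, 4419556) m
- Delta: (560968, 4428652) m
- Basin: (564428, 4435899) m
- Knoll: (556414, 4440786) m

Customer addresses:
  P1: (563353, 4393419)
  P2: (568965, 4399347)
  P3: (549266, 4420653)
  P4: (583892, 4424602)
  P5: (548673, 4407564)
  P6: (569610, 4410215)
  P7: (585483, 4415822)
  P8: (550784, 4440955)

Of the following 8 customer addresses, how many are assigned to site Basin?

0

P1 → Terrace
P2 → Terrace
P3 → Larch
P4 → Terrace
P5 → Larch
P6 → Terrace
P7 → Terrace
P8 → Knoll
0 of the 8 go to Basin.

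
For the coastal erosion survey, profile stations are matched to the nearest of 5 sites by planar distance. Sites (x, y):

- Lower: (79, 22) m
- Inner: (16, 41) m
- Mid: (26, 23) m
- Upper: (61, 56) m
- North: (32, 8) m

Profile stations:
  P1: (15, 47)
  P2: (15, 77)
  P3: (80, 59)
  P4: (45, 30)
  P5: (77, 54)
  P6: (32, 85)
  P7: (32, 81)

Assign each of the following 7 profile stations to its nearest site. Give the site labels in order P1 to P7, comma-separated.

Inner, Inner, Upper, Mid, Upper, Upper, Upper

P1 → Inner (d²=37.00)
P2 → Inner (d²=1297.00)
P3 → Upper (d²=370.00)
P4 → Mid (d²=410.00)
P5 → Upper (d²=260.00)
P6 → Upper (d²=1682.00)
P7 → Upper (d²=1466.00)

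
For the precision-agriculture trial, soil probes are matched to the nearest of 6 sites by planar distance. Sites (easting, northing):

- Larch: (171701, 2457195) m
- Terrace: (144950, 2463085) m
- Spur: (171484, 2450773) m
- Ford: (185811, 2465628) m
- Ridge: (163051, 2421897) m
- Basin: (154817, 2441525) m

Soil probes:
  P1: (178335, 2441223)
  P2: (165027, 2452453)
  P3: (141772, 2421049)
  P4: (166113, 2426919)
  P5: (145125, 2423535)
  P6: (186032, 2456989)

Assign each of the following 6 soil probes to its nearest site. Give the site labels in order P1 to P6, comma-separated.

Spur, Spur, Ridge, Ridge, Ridge, Ford

P1 → Spur (d²=138138701.00)
P2 → Spur (d²=44515249.00)
P3 → Ridge (d²=453514945.00)
P4 → Ridge (d²=34596328.00)
P5 → Ridge (d²=324024520.00)
P6 → Ford (d²=74681162.00)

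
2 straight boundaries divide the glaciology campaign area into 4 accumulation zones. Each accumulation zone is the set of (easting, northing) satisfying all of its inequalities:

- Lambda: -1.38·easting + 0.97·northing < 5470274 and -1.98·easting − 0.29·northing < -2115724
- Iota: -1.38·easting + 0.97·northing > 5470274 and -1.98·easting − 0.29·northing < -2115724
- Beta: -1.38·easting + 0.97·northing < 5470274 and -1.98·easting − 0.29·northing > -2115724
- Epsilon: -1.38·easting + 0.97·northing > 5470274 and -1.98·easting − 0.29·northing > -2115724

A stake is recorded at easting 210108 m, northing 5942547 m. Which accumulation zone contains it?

-1.38·210108 + 0.97·5942547 = 5474321.550, which is > 5470274
-1.98·210108 − 0.29·5942547 = -2139352.470, which is < -2115724
This sign pattern matches Iota.

Iota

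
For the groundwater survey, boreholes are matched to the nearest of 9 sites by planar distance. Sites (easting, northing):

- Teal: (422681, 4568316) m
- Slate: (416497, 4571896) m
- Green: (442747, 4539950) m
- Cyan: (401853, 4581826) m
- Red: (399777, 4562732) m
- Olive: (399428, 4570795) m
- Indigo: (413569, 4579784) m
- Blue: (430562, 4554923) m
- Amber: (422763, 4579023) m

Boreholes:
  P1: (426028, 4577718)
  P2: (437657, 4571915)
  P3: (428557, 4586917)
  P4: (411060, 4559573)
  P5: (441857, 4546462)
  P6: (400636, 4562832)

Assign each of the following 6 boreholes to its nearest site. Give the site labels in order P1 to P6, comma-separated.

P1 → Amber (d²=12363250.00)
P2 → Teal (d²=237233377.00)
P3 → Amber (d²=95885672.00)
P4 → Red (d²=137285370.00)
P5 → Green (d²=43198244.00)
P6 → Red (d²=747881.00)

Amber, Teal, Amber, Red, Green, Red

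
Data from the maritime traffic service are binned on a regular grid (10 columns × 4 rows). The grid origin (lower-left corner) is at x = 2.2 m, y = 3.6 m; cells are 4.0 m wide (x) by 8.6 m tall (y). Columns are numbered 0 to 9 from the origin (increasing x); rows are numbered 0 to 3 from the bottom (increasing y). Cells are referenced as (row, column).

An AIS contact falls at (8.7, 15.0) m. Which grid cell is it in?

(1, 1)

Column index: ⌊(8.7 − 2.2) / 4.0⌋ = ⌊1.625⌋ = 1
Row offset from origin: ⌊(15.0 − 3.6) / 8.6⌋ = ⌊1.326⌋ = 1 → row 1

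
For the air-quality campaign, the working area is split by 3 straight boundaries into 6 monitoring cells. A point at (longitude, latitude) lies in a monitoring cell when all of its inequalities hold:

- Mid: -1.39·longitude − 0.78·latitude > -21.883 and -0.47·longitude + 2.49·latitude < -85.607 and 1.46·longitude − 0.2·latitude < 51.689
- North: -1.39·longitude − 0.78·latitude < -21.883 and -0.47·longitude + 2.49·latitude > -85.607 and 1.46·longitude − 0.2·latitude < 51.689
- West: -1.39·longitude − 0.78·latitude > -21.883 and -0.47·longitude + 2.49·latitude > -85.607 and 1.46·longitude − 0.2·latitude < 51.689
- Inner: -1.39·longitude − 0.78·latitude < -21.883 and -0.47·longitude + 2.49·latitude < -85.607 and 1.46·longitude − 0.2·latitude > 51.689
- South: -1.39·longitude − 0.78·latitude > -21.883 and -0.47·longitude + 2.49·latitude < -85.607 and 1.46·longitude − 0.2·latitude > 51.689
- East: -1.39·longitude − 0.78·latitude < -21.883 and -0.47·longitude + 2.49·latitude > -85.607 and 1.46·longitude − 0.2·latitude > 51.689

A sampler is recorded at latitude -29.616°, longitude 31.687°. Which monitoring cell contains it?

-1.39·31.687 − 0.78·-29.616 = -20.944, which is > -21.883
-0.47·31.687 + 2.49·-29.616 = -88.637, which is < -85.607
1.46·31.687 − 0.2·-29.616 = 52.186, which is > 51.689
This sign pattern matches South.

South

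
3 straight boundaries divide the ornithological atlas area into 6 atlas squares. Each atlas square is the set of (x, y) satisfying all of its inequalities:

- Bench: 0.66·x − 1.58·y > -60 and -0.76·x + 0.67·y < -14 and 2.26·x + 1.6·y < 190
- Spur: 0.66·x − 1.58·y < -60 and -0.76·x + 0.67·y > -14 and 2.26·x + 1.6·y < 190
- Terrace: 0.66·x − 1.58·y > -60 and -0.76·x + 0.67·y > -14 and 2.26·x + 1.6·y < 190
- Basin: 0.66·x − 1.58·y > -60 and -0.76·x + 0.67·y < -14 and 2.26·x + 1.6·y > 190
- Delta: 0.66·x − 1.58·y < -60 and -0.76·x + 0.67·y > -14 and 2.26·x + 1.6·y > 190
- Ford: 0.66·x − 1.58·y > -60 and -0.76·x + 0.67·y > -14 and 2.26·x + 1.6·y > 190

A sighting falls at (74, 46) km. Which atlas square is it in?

0.66·74 − 1.58·46 = -23.840, which is > -60
-0.76·74 + 0.67·46 = -25.420, which is < -14
2.26·74 + 1.6·46 = 240.840, which is > 190
This sign pattern matches Basin.

Basin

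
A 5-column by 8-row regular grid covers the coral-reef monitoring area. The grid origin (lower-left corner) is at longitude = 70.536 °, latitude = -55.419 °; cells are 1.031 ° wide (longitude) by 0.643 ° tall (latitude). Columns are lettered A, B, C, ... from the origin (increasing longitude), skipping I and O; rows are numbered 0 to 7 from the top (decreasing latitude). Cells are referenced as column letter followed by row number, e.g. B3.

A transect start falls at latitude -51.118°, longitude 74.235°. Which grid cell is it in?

D1

Column index: ⌊(74.235 − 70.536) / 1.031⌋ = ⌊3.588⌋ = 3 → column D
Row offset from origin: ⌊(-51.118 − -55.419) / 0.643⌋ = ⌊6.689⌋ = 6 → row 1 (counted from top)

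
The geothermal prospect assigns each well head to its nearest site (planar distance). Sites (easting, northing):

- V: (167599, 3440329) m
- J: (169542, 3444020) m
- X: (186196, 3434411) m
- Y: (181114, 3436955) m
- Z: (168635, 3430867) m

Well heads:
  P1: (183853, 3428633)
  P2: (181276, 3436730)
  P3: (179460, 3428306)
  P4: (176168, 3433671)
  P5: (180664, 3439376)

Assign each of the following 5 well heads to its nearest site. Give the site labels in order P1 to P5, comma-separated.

X, Y, Y, Y, Y

P1 → X (d²=38874933.00)
P2 → Y (d²=76869.00)
P3 → Y (d²=77540917.00)
P4 → Y (d²=35247572.00)
P5 → Y (d²=6063741.00)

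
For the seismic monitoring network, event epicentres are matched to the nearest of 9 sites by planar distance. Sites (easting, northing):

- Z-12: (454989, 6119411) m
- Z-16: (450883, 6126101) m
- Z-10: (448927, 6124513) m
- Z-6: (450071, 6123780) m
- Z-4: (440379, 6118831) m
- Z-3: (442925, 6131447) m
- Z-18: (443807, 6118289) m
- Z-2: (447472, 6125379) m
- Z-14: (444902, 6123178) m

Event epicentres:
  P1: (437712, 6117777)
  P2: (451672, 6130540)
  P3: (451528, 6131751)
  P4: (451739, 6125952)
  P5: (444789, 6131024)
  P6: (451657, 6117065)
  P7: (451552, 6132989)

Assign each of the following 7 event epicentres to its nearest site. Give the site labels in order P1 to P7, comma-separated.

Z-4, Z-16, Z-16, Z-16, Z-3, Z-12, Z-16

P1 → Z-4 (d²=8223805.00)
P2 → Z-16 (d²=20327242.00)
P3 → Z-16 (d²=32338525.00)
P4 → Z-16 (d²=754937.00)
P5 → Z-3 (d²=3653425.00)
P6 → Z-12 (d²=16605940.00)
P7 → Z-16 (d²=47892105.00)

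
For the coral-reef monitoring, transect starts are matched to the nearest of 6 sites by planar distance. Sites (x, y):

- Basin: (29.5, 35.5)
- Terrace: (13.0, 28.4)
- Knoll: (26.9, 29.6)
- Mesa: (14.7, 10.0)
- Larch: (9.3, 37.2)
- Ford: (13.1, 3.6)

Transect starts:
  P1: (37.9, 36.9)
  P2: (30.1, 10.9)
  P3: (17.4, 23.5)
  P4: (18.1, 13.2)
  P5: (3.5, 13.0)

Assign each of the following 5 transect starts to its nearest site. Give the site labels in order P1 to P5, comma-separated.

P1 → Basin (d²=72.52)
P2 → Mesa (d²=237.97)
P3 → Terrace (d²=43.37)
P4 → Mesa (d²=21.80)
P5 → Mesa (d²=134.44)

Basin, Mesa, Terrace, Mesa, Mesa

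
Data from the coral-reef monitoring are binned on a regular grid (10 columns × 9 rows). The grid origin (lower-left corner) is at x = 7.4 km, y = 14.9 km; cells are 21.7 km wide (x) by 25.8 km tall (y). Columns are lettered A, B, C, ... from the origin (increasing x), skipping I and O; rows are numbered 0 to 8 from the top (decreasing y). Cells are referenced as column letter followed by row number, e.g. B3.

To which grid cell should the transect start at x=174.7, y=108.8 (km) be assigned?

H5

Column index: ⌊(174.7 − 7.4) / 21.7⌋ = ⌊7.710⌋ = 7 → column H
Row offset from origin: ⌊(108.8 − 14.9) / 25.8⌋ = ⌊3.640⌋ = 3 → row 5 (counted from top)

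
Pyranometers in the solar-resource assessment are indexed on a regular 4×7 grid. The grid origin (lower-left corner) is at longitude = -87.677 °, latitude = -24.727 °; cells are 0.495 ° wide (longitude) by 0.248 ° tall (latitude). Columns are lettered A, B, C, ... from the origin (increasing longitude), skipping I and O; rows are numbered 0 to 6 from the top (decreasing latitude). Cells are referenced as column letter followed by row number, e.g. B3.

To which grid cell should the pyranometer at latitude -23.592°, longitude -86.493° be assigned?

Column index: ⌊(-86.493 − -87.677) / 0.495⌋ = ⌊2.392⌋ = 2 → column C
Row offset from origin: ⌊(-23.592 − -24.727) / 0.248⌋ = ⌊4.577⌋ = 4 → row 2 (counted from top)

C2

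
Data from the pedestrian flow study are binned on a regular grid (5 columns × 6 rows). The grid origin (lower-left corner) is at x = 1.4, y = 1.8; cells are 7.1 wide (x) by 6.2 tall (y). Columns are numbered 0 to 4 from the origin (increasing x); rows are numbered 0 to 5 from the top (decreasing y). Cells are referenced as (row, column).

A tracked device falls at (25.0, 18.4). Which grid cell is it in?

(3, 3)

Column index: ⌊(25.0 − 1.4) / 7.1⌋ = ⌊3.324⌋ = 3
Row offset from origin: ⌊(18.4 − 1.8) / 6.2⌋ = ⌊2.677⌋ = 2 → row 3 (counted from top)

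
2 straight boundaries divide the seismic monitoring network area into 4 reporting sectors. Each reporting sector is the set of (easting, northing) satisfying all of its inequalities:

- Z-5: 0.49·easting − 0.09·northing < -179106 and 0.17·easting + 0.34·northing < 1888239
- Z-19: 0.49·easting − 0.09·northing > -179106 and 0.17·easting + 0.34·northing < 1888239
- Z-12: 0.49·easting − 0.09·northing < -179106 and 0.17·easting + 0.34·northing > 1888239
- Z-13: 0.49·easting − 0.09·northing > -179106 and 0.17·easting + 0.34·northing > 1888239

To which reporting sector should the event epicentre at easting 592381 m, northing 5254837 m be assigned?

Z-5

0.49·592381 − 0.09·5254837 = -182668.640, which is < -179106
0.17·592381 + 0.34·5254837 = 1887349.350, which is < 1888239
This sign pattern matches Z-5.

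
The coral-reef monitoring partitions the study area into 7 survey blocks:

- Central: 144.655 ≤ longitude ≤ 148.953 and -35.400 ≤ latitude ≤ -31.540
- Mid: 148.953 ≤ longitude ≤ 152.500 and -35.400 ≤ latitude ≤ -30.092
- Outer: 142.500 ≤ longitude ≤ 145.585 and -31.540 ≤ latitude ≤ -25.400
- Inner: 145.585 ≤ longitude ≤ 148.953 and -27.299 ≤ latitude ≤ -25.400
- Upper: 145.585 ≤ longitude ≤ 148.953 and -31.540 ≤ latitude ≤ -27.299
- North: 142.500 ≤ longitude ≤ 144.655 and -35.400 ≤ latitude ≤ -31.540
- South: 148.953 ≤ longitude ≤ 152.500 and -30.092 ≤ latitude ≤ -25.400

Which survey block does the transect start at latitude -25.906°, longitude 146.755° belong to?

The point has longitude = 146.755 and latitude = -25.906.
Only Inner satisfies 145.585 ≤ longitude ≤ 148.953 and -27.299 ≤ latitude ≤ -25.400.

Inner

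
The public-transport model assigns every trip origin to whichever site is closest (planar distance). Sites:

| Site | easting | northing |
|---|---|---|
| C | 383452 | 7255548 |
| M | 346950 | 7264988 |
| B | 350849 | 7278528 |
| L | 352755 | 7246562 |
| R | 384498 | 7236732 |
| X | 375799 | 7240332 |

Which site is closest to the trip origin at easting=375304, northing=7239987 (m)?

X

Squared distances to each site:
C: 308534625.000; M: 1428999317.000; B: 2083455706.000; L: 551688026.000; R: 95124661.000; X: 364050.000.
Minimum at X.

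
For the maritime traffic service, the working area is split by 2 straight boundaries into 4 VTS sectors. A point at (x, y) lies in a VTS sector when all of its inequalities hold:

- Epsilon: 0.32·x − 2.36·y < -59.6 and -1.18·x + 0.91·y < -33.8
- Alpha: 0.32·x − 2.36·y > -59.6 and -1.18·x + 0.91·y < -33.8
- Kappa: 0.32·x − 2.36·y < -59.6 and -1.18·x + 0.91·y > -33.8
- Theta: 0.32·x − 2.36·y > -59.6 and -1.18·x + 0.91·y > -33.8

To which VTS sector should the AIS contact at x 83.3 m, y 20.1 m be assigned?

Alpha

0.32·83.3 − 2.36·20.1 = -20.780, which is > -59.6
-1.18·83.3 + 0.91·20.1 = -80.003, which is < -33.8
This sign pattern matches Alpha.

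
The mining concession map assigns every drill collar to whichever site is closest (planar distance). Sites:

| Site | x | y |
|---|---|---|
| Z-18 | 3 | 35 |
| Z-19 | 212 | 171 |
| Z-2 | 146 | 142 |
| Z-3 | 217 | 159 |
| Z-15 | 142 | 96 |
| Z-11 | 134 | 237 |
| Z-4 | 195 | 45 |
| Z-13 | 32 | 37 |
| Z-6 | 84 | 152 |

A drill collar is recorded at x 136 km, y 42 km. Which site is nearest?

Z-15

Squared distances to each site:
Z-18: 17738.000; Z-19: 22417.000; Z-2: 10100.000; Z-3: 20250.000; Z-15: 2952.000; Z-11: 38029.000; Z-4: 3490.000; Z-13: 10841.000; Z-6: 14804.000.
Minimum at Z-15.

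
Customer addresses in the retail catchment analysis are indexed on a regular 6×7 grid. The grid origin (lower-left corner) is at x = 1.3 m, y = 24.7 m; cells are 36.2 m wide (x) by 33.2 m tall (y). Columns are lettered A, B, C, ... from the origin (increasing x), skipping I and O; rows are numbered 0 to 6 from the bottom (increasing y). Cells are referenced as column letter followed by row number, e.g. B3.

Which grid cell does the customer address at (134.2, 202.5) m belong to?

Column index: ⌊(134.2 − 1.3) / 36.2⌋ = ⌊3.671⌋ = 3 → column D
Row offset from origin: ⌊(202.5 − 24.7) / 33.2⌋ = ⌊5.355⌋ = 5 → row 5

D5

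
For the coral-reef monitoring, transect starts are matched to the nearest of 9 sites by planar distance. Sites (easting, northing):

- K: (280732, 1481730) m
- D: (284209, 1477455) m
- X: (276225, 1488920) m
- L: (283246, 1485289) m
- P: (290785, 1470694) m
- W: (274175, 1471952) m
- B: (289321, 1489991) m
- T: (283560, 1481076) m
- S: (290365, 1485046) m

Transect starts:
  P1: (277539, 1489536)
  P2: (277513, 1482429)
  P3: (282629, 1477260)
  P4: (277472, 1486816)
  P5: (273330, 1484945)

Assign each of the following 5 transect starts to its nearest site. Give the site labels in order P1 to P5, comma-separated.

X, K, D, X, X

P1 → X (d²=2106052.00)
P2 → K (d²=10850562.00)
P3 → D (d²=2534425.00)
P4 → X (d²=5981825.00)
P5 → X (d²=24181650.00)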